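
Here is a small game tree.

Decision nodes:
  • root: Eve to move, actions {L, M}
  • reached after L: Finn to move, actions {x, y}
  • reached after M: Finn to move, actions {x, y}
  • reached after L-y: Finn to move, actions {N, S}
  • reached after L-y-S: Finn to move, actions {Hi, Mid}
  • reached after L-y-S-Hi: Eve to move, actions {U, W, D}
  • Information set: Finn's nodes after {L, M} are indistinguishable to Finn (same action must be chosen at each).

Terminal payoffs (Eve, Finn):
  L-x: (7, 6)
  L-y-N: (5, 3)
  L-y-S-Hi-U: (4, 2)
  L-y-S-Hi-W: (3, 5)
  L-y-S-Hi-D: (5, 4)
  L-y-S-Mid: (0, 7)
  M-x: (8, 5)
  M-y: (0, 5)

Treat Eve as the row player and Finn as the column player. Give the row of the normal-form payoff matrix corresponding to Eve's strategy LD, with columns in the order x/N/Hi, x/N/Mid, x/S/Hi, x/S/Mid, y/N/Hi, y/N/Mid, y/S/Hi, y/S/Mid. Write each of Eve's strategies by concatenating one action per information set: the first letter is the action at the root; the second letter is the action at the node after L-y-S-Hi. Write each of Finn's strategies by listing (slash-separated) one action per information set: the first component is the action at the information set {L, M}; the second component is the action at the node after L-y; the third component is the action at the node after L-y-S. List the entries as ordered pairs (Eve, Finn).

(7,6) (7,6) (7,6) (7,6) (5,3) (5,3) (5,4) (0,7)

vs x/N/Hi: Eve plays L → Finn plays x at [L] → (7, 6)
vs x/N/Mid: Eve plays L → Finn plays x at [L] → (7, 6)
vs x/S/Hi: Eve plays L → Finn plays x at [L] → (7, 6)
vs x/S/Mid: Eve plays L → Finn plays x at [L] → (7, 6)
vs y/N/Hi: Eve plays L → Finn plays y at [L] → Finn plays N at [L-y] → (5, 3)
vs y/N/Mid: Eve plays L → Finn plays y at [L] → Finn plays N at [L-y] → (5, 3)
vs y/S/Hi: Eve plays L → Finn plays y at [L] → Finn plays S at [L-y] → Finn plays Hi at [L-y-S] → Eve plays D at [L-y-S-Hi] → (5, 4)
vs y/S/Mid: Eve plays L → Finn plays y at [L] → Finn plays S at [L-y] → Finn plays Mid at [L-y-S] → (0, 7)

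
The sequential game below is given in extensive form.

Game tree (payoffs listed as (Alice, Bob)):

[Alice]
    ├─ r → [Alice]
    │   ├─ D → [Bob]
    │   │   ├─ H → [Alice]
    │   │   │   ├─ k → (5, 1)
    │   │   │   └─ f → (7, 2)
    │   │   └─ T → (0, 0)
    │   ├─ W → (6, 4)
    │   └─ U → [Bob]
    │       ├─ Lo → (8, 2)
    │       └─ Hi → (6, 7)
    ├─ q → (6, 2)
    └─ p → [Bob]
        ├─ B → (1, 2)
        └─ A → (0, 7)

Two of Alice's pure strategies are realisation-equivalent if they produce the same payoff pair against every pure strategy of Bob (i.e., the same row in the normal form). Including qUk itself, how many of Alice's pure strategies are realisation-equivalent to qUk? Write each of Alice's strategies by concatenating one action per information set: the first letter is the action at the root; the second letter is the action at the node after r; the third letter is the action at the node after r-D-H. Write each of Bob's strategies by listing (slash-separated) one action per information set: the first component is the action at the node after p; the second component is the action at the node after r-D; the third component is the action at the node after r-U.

Row for qUk (columns B/H/Lo, B/H/Hi, B/T/Lo, B/T/Hi, A/H/Lo, A/H/Hi, A/T/Lo, A/T/Hi): (6,2) (6,2) (6,2) (6,2) (6,2) (6,2) (6,2) (6,2).
Under qUk, Alice's choice at the node after r and at the node after r-D-H can never be reached regardless of what Bob does, so varying those choices leaves every outcome unchanged.
Holding the reachable choices fixed and varying the unreachable ones freely already gives 3 × 2 = 6 equivalent strategies.
No other strategy reproduces this row, so those 6 are the full class: qDk, qDf, qWk, qWf, qUk, qUf.

6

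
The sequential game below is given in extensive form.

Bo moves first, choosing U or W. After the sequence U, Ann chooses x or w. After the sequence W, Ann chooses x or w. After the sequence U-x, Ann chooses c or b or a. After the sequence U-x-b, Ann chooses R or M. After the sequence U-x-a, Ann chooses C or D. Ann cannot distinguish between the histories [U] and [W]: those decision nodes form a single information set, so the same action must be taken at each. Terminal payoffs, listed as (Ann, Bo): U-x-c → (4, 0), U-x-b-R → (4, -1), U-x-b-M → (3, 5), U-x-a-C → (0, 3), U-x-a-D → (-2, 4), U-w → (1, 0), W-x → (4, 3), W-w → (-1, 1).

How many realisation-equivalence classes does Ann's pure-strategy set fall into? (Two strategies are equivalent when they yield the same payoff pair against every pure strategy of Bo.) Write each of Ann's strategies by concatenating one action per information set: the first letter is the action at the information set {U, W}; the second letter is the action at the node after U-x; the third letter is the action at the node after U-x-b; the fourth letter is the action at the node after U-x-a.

6

Ann has 24 pure strategies: xcRC, xcRD, xcMC, xcMD, xbRC, xbRD, xbMC, xbMD, xaRC, xaRD, xaMC, xaMD, wcRC, wcRD, wcMC, wcMD, wbRC, wbRD, wbMC, wbMD, waRC, waRD, waMC, waMD. Columns: U, W.
{xcRC, xcRD, xcMC, xcMD} → row (4,0) (4,3)
{xbRC, xbRD} → row (4,-1) (4,3)
{xbMC, xbMD} → row (3,5) (4,3)
{xaRC, xaMC} → row (0,3) (4,3)
{xaRD, xaMD} → row (-2,4) (4,3)
{wcRC, wcRD, wcMC, wcMD, wbRC, wbRD, wbMC, wbMD, waRC, waRD, waMC, waMD} → row (1,0) (-1,1)
That's 6 distinct rows out of 24 strategies.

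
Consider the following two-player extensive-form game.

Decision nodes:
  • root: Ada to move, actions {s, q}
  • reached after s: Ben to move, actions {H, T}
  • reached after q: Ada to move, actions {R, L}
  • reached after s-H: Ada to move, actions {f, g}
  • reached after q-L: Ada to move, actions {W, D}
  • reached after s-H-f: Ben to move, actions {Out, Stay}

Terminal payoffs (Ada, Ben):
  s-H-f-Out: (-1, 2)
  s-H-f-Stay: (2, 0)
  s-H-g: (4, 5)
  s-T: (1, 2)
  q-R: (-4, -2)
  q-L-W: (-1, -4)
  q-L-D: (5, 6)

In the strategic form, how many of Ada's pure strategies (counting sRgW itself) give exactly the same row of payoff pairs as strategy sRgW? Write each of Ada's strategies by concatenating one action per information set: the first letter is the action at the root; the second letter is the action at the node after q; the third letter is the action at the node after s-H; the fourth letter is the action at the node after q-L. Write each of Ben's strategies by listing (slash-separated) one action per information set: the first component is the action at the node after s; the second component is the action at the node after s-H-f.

4

Row for sRgW (columns H/Out, H/Stay, T/Out, T/Stay): (4,5) (4,5) (1,2) (1,2).
Under sRgW, Ada's choice at the node after q and at the node after q-L can never be reached regardless of what Ben does, so varying those choices leaves every outcome unchanged.
Holding the reachable choices fixed and varying the unreachable ones freely already gives 2 × 2 = 4 equivalent strategies.
No other strategy reproduces this row, so those 4 are the full class: sRgW, sRgD, sLgW, sLgD.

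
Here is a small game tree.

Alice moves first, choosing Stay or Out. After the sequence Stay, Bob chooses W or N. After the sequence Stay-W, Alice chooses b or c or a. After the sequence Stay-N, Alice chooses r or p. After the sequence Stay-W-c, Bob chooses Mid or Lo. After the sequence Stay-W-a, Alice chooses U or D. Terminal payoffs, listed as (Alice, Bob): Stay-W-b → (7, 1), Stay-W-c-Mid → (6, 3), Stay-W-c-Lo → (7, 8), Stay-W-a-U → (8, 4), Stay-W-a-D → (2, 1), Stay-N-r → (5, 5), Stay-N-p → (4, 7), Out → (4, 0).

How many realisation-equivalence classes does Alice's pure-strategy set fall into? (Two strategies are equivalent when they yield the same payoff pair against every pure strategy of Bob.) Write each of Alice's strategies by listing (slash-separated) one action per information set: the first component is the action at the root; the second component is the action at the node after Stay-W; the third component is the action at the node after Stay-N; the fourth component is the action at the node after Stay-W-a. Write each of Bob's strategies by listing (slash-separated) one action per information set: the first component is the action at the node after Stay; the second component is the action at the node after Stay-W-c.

Alice has 24 pure strategies: Stay/b/r/U, Stay/b/r/D, Stay/b/p/U, Stay/b/p/D, Stay/c/r/U, Stay/c/r/D, Stay/c/p/U, Stay/c/p/D, Stay/a/r/U, Stay/a/r/D, Stay/a/p/U, Stay/a/p/D, Out/b/r/U, Out/b/r/D, Out/b/p/U, Out/b/p/D, Out/c/r/U, Out/c/r/D, Out/c/p/U, Out/c/p/D, Out/a/r/U, Out/a/r/D, Out/a/p/U, Out/a/p/D. Columns: W/Mid, W/Lo, N/Mid, N/Lo.
{Stay/b/r/U, Stay/b/r/D} → row (7,1) (7,1) (5,5) (5,5)
{Stay/b/p/U, Stay/b/p/D} → row (7,1) (7,1) (4,7) (4,7)
{Stay/c/r/U, Stay/c/r/D} → row (6,3) (7,8) (5,5) (5,5)
{Stay/c/p/U, Stay/c/p/D} → row (6,3) (7,8) (4,7) (4,7)
{Stay/a/r/U} → row (8,4) (8,4) (5,5) (5,5)
{Stay/a/r/D} → row (2,1) (2,1) (5,5) (5,5)
{Stay/a/p/U} → row (8,4) (8,4) (4,7) (4,7)
{Stay/a/p/D} → row (2,1) (2,1) (4,7) (4,7)
{Out/b/r/U, Out/b/r/D, Out/b/p/U, Out/b/p/D, Out/c/r/U, Out/c/r/D, Out/c/p/U, Out/c/p/D, Out/a/r/U, Out/a/r/D, Out/a/p/U, Out/a/p/D} → row (4,0) (4,0) (4,0) (4,0)
That's 9 distinct rows out of 24 strategies.

9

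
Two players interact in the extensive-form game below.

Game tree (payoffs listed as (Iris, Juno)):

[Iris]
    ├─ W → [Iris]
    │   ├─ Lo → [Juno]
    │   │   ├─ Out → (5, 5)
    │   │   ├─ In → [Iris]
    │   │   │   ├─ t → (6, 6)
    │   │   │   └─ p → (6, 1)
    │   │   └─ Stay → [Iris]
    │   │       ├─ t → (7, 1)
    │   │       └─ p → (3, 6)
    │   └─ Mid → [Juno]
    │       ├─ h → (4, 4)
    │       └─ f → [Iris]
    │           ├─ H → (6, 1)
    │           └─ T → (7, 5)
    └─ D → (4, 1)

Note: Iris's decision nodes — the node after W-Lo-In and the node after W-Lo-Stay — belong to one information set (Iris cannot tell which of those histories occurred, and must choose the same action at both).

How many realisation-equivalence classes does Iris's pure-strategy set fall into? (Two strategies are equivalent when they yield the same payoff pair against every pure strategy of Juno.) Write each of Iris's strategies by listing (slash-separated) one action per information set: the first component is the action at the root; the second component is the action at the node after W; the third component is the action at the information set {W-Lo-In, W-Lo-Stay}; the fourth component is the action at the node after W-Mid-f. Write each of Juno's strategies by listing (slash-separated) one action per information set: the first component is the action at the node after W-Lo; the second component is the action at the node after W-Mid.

Iris has 16 pure strategies: W/Lo/t/H, W/Lo/t/T, W/Lo/p/H, W/Lo/p/T, W/Mid/t/H, W/Mid/t/T, W/Mid/p/H, W/Mid/p/T, D/Lo/t/H, D/Lo/t/T, D/Lo/p/H, D/Lo/p/T, D/Mid/t/H, D/Mid/t/T, D/Mid/p/H, D/Mid/p/T. Columns: Out/h, Out/f, In/h, In/f, Stay/h, Stay/f.
{W/Lo/t/H, W/Lo/t/T} → row (5,5) (5,5) (6,6) (6,6) (7,1) (7,1)
{W/Lo/p/H, W/Lo/p/T} → row (5,5) (5,5) (6,1) (6,1) (3,6) (3,6)
{W/Mid/t/H, W/Mid/p/H} → row (4,4) (6,1) (4,4) (6,1) (4,4) (6,1)
{W/Mid/t/T, W/Mid/p/T} → row (4,4) (7,5) (4,4) (7,5) (4,4) (7,5)
{D/Lo/t/H, D/Lo/t/T, D/Lo/p/H, D/Lo/p/T, D/Mid/t/H, D/Mid/t/T, D/Mid/p/H, D/Mid/p/T} → row (4,1) (4,1) (4,1) (4,1) (4,1) (4,1)
That's 5 distinct rows out of 16 strategies.

5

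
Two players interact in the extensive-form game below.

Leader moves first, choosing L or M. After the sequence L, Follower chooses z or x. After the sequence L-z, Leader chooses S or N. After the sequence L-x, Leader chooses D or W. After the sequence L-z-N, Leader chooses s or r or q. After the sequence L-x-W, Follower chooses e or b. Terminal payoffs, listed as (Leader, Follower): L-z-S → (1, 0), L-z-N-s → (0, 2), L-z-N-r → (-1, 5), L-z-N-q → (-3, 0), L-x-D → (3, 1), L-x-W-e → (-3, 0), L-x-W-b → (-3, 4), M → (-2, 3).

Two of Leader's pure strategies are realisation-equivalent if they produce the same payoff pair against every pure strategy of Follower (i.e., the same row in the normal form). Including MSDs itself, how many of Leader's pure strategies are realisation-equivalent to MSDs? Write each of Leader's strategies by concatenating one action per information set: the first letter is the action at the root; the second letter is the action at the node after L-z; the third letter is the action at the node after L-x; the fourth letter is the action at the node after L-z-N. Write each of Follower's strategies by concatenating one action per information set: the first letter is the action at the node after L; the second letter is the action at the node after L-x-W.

12

Row for MSDs (columns ze, zb, xe, xb): (-2,3) (-2,3) (-2,3) (-2,3).
Under MSDs, Leader's choice at the node after L-z and at the node after L-x and at the node after L-z-N can never be reached regardless of what Follower does, so varying those choices leaves every outcome unchanged.
Holding the reachable choices fixed and varying the unreachable ones freely already gives 2 × 2 × 3 = 12 equivalent strategies.
No other strategy reproduces this row, so those 12 are the full class: MSDs, MSDr, MSDq, MSWs, MSWr, MSWq, MNDs, MNDr, MNDq, MNWs, MNWr, MNWq.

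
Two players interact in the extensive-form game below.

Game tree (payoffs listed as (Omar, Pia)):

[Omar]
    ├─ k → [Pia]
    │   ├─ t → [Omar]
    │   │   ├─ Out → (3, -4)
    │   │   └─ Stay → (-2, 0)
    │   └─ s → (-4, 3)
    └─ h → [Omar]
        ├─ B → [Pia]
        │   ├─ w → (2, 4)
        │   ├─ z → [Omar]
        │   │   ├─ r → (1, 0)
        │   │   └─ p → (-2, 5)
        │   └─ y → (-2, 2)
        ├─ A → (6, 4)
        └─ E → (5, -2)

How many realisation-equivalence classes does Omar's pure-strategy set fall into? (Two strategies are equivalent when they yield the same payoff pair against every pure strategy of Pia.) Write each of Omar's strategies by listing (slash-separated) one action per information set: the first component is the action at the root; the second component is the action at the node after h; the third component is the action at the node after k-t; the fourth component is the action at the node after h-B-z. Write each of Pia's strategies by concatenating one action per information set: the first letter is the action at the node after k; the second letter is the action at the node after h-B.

Omar has 24 pure strategies: k/B/Out/r, k/B/Out/p, k/B/Stay/r, k/B/Stay/p, k/A/Out/r, k/A/Out/p, k/A/Stay/r, k/A/Stay/p, k/E/Out/r, k/E/Out/p, k/E/Stay/r, k/E/Stay/p, h/B/Out/r, h/B/Out/p, h/B/Stay/r, h/B/Stay/p, h/A/Out/r, h/A/Out/p, h/A/Stay/r, h/A/Stay/p, h/E/Out/r, h/E/Out/p, h/E/Stay/r, h/E/Stay/p. Columns: tw, tz, ty, sw, sz, sy.
{k/B/Out/r, k/B/Out/p, k/A/Out/r, k/A/Out/p, k/E/Out/r, k/E/Out/p} → row (3,-4) (3,-4) (3,-4) (-4,3) (-4,3) (-4,3)
{k/B/Stay/r, k/B/Stay/p, k/A/Stay/r, k/A/Stay/p, k/E/Stay/r, k/E/Stay/p} → row (-2,0) (-2,0) (-2,0) (-4,3) (-4,3) (-4,3)
{h/B/Out/r, h/B/Stay/r} → row (2,4) (1,0) (-2,2) (2,4) (1,0) (-2,2)
{h/B/Out/p, h/B/Stay/p} → row (2,4) (-2,5) (-2,2) (2,4) (-2,5) (-2,2)
{h/A/Out/r, h/A/Out/p, h/A/Stay/r, h/A/Stay/p} → row (6,4) (6,4) (6,4) (6,4) (6,4) (6,4)
{h/E/Out/r, h/E/Out/p, h/E/Stay/r, h/E/Stay/p} → row (5,-2) (5,-2) (5,-2) (5,-2) (5,-2) (5,-2)
That's 6 distinct rows out of 24 strategies.

6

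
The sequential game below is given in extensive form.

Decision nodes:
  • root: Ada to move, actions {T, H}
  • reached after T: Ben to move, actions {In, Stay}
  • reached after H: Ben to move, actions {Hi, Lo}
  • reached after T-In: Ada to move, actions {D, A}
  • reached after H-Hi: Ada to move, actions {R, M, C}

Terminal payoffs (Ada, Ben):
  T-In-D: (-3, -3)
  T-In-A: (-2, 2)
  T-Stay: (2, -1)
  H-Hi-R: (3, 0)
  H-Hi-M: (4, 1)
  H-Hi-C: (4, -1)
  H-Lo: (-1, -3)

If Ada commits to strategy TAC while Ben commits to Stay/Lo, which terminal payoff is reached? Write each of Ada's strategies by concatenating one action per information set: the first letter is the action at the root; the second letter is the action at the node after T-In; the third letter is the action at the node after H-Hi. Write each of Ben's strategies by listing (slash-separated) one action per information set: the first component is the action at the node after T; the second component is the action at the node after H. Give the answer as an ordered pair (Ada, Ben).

(2, -1)

Trace the play path from the root:
  Ada plays T
  Ben plays Stay at [T]
→ terminal payoff (2, -1).
(Ada's choice at the node after T-In is never reached on this path, so it doesn't affect the outcome.)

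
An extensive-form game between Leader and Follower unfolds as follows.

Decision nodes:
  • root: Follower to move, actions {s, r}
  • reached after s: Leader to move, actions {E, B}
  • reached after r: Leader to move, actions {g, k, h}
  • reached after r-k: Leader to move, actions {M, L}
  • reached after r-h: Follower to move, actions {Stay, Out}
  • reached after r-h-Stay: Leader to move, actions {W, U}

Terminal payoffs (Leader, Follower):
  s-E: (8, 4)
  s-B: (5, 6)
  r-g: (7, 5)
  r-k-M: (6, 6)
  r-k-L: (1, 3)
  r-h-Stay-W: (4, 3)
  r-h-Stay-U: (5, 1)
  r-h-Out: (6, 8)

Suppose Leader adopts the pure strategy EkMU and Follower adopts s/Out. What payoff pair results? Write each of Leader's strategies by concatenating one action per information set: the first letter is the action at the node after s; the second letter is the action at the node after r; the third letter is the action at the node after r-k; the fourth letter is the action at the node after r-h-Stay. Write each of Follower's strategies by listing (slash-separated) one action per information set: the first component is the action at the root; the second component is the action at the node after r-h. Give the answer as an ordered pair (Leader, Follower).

Trace the play path from the root:
  Follower plays s
  Leader plays E at [s]
→ terminal payoff (8, 4).
(Leader's choice at the node after r is never reached on this path, so it doesn't affect the outcome.)

(8, 4)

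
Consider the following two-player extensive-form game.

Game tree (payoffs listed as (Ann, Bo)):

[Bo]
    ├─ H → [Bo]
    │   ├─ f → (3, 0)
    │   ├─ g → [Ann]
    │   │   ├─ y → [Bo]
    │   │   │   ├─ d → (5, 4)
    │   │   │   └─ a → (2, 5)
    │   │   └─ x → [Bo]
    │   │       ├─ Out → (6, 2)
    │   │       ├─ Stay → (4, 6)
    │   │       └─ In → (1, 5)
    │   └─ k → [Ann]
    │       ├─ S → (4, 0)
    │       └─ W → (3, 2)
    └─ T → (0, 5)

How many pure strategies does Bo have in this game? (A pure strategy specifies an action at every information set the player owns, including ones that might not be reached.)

36

Bo owns the root with actions {H, T} — two choices.
Bo owns the node after H with actions {f, g, k} — three choices.
Bo owns the node after H-g-y with actions {d, a} — two choices.
Bo owns the node after H-g-x with actions {Out, Stay, In} — three choices.
A pure strategy fixes one action at each information set independently, so the count is the product 2 × 3 × 2 × 3 = 36.
(For reference, Ann has 4 pure strategies, giving a 36×4 normal-form matrix.)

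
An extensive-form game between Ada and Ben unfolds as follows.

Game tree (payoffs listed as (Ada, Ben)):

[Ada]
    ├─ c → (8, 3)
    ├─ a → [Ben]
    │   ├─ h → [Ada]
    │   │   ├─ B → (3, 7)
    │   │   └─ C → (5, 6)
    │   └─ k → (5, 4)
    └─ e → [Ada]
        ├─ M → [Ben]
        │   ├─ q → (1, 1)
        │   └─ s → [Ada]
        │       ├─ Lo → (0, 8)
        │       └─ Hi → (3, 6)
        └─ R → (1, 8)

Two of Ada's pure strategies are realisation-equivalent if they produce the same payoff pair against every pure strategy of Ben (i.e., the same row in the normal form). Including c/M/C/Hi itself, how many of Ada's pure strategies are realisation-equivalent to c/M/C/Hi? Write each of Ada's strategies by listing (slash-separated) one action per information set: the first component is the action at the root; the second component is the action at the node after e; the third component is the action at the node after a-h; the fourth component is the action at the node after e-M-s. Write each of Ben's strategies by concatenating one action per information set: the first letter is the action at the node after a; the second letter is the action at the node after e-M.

8

Row for c/M/C/Hi (columns hq, hs, kq, ks): (8,3) (8,3) (8,3) (8,3).
Under c/M/C/Hi, Ada's choice at the node after e and at the node after a-h and at the node after e-M-s can never be reached regardless of what Ben does, so varying those choices leaves every outcome unchanged.
Holding the reachable choices fixed and varying the unreachable ones freely already gives 2 × 2 × 2 = 8 equivalent strategies.
No other strategy reproduces this row, so those 8 are the full class: c/M/B/Lo, c/M/B/Hi, c/M/C/Lo, c/M/C/Hi, c/R/B/Lo, c/R/B/Hi, c/R/C/Lo, c/R/C/Hi.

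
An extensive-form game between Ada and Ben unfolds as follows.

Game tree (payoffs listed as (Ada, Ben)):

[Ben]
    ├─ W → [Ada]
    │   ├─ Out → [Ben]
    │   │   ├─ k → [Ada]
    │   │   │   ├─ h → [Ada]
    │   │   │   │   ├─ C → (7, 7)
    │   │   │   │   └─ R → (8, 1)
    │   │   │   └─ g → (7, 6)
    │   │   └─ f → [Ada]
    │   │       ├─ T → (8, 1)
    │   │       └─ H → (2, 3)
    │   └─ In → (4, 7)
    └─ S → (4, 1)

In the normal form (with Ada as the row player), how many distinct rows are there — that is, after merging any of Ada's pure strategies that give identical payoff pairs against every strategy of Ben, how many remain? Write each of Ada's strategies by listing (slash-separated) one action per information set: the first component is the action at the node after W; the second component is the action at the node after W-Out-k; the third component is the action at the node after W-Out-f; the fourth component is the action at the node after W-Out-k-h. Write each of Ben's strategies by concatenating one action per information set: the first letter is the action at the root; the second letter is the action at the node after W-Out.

7

Ada has 16 pure strategies: Out/h/T/C, Out/h/T/R, Out/h/H/C, Out/h/H/R, Out/g/T/C, Out/g/T/R, Out/g/H/C, Out/g/H/R, In/h/T/C, In/h/T/R, In/h/H/C, In/h/H/R, In/g/T/C, In/g/T/R, In/g/H/C, In/g/H/R. Columns: Wk, Wf, Sk, Sf.
{Out/h/T/C} → row (7,7) (8,1) (4,1) (4,1)
{Out/h/T/R} → row (8,1) (8,1) (4,1) (4,1)
{Out/h/H/C} → row (7,7) (2,3) (4,1) (4,1)
{Out/h/H/R} → row (8,1) (2,3) (4,1) (4,1)
{Out/g/T/C, Out/g/T/R} → row (7,6) (8,1) (4,1) (4,1)
{Out/g/H/C, Out/g/H/R} → row (7,6) (2,3) (4,1) (4,1)
{In/h/T/C, In/h/T/R, In/h/H/C, In/h/H/R, In/g/T/C, In/g/T/R, In/g/H/C, In/g/H/R} → row (4,7) (4,7) (4,1) (4,1)
That's 7 distinct rows out of 16 strategies.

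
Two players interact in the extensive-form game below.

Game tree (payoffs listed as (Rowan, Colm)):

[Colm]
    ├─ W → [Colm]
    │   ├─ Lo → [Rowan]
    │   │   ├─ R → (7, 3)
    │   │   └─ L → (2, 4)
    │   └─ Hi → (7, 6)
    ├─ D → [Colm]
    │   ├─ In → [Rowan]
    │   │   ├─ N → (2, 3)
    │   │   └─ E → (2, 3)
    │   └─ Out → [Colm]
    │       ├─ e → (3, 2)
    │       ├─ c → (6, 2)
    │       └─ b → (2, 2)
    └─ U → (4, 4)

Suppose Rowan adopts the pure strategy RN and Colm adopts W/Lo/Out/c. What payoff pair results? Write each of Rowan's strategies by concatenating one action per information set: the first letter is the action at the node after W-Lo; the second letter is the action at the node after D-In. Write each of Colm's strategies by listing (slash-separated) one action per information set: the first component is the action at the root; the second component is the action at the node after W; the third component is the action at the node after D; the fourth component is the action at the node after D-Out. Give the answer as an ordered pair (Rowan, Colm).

(7, 3)

Trace the play path from the root:
  Colm plays W
  Colm plays Lo at [W]
  Rowan plays R at [W-Lo]
→ terminal payoff (7, 3).
(Rowan's choice at the node after D-In is never reached on this path, so it doesn't affect the outcome.)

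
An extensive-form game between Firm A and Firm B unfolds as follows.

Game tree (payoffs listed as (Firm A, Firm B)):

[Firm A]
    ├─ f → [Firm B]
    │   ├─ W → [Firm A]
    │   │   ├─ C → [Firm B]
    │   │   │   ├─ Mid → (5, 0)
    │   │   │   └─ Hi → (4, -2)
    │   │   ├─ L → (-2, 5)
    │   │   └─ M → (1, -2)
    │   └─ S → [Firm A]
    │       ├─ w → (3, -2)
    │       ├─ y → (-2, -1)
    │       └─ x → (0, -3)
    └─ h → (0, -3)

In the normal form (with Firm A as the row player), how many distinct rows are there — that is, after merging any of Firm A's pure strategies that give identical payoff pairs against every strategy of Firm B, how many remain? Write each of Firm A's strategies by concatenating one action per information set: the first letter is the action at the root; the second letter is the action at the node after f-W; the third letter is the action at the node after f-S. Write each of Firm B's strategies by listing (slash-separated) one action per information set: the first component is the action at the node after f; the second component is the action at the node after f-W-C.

Firm A has 18 pure strategies: fCw, fCy, fCx, fLw, fLy, fLx, fMw, fMy, fMx, hCw, hCy, hCx, hLw, hLy, hLx, hMw, hMy, hMx. Columns: W/Mid, W/Hi, S/Mid, S/Hi.
{fCw} → row (5,0) (4,-2) (3,-2) (3,-2)
{fCy} → row (5,0) (4,-2) (-2,-1) (-2,-1)
{fCx} → row (5,0) (4,-2) (0,-3) (0,-3)
{fLw} → row (-2,5) (-2,5) (3,-2) (3,-2)
{fLy} → row (-2,5) (-2,5) (-2,-1) (-2,-1)
{fLx} → row (-2,5) (-2,5) (0,-3) (0,-3)
{fMw} → row (1,-2) (1,-2) (3,-2) (3,-2)
{fMy} → row (1,-2) (1,-2) (-2,-1) (-2,-1)
{fMx} → row (1,-2) (1,-2) (0,-3) (0,-3)
{hCw, hCy, hCx, hLw, hLy, hLx, hMw, hMy, hMx} → row (0,-3) (0,-3) (0,-3) (0,-3)
That's 10 distinct rows out of 18 strategies.

10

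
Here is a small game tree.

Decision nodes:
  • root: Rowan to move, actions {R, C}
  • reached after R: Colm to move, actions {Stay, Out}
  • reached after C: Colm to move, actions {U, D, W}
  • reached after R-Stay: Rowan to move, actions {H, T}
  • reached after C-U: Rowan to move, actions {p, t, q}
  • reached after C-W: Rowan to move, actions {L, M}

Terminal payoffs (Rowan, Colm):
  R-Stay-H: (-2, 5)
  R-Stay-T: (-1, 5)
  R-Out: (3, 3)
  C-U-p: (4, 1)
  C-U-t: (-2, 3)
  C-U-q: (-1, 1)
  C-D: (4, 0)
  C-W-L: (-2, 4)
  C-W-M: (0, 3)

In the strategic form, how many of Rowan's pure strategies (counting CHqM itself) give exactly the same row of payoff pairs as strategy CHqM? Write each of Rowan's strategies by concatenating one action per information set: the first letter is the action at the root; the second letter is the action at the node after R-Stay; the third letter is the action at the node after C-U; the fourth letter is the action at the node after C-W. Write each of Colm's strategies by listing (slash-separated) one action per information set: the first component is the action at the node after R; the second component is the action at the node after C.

2

Row for CHqM (columns Stay/U, Stay/D, Stay/W, Out/U, Out/D, Out/W): (-1,1) (4,0) (0,3) (-1,1) (4,0) (0,3).
Under CHqM, Rowan's choice at the node after R-Stay can never be reached regardless of what Colm does, so varying those choices leaves every outcome unchanged.
Holding the reachable choices fixed and varying the unreachable one freely already gives 2 equivalent strategies.
No other strategy reproduces this row, so those 2 are the full class: CHqM, CTqM.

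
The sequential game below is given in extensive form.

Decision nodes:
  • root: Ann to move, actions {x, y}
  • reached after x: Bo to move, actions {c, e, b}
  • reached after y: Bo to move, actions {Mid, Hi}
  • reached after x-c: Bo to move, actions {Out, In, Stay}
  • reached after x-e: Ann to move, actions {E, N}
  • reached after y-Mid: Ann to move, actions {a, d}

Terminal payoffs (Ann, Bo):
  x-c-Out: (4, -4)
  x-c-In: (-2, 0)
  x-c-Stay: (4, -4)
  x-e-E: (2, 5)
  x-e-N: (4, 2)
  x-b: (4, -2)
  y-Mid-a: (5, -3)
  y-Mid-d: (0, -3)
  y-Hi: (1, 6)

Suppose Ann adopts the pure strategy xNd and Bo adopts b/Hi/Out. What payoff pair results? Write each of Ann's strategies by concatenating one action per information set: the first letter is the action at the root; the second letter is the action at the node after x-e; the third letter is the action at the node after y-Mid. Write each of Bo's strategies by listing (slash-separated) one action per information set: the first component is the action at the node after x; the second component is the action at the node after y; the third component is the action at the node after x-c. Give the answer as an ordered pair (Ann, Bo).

(4, -2)

Trace the play path from the root:
  Ann plays x
  Bo plays b at [x]
→ terminal payoff (4, -2).
(Ann's choice at the node after x-e is never reached on this path, so it doesn't affect the outcome.)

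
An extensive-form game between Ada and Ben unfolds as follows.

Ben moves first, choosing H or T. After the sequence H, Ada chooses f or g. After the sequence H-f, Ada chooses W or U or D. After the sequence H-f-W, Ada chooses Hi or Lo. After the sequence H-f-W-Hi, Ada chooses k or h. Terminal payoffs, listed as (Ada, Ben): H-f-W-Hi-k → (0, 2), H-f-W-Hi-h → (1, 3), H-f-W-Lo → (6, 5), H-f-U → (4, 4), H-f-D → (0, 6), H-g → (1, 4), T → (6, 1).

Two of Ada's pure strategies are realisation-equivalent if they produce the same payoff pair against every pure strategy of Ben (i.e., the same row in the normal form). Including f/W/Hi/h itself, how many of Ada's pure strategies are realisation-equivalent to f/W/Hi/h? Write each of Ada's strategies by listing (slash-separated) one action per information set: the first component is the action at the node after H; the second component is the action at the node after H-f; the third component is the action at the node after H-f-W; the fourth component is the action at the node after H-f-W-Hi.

1

Row for f/W/Hi/h (columns H, T): (1,3) (6,1).
Every one of Ada's information sets is on the play path for some reply by Ben when Ada follows f/W/Hi/h.
Changing the action at any of them therefore changes at least one column, so only f/W/Hi/h itself gives this row.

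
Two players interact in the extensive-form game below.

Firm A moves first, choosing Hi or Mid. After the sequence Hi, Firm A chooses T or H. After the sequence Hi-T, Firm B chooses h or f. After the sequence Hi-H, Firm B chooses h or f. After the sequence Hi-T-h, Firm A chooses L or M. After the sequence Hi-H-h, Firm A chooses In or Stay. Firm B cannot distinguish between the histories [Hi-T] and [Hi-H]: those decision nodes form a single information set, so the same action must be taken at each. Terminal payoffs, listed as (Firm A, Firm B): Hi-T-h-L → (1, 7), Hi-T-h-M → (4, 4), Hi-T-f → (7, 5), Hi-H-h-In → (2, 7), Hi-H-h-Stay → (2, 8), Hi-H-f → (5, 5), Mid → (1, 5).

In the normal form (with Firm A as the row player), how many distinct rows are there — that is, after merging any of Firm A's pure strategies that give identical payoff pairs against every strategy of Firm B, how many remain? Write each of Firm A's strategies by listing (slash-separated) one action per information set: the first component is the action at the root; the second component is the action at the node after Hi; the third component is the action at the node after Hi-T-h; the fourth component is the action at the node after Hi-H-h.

5

Firm A has 16 pure strategies: Hi/T/L/In, Hi/T/L/Stay, Hi/T/M/In, Hi/T/M/Stay, Hi/H/L/In, Hi/H/L/Stay, Hi/H/M/In, Hi/H/M/Stay, Mid/T/L/In, Mid/T/L/Stay, Mid/T/M/In, Mid/T/M/Stay, Mid/H/L/In, Mid/H/L/Stay, Mid/H/M/In, Mid/H/M/Stay. Columns: h, f.
{Hi/T/L/In, Hi/T/L/Stay} → row (1,7) (7,5)
{Hi/T/M/In, Hi/T/M/Stay} → row (4,4) (7,5)
{Hi/H/L/In, Hi/H/M/In} → row (2,7) (5,5)
{Hi/H/L/Stay, Hi/H/M/Stay} → row (2,8) (5,5)
{Mid/T/L/In, Mid/T/L/Stay, Mid/T/M/In, Mid/T/M/Stay, Mid/H/L/In, Mid/H/L/Stay, Mid/H/M/In, Mid/H/M/Stay} → row (1,5) (1,5)
That's 5 distinct rows out of 16 strategies.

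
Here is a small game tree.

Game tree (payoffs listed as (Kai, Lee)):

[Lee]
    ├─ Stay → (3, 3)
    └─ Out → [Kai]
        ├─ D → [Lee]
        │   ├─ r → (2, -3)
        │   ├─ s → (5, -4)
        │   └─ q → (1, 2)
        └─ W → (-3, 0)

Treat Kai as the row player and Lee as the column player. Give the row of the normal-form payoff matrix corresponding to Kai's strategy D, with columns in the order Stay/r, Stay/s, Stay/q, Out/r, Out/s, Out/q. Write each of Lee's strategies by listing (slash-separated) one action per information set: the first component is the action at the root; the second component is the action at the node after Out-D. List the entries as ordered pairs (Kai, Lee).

(3,3) (3,3) (3,3) (2,-3) (5,-4) (1,2)

vs Stay/r: Lee plays Stay → (3, 3)
vs Stay/s: Lee plays Stay → (3, 3)
vs Stay/q: Lee plays Stay → (3, 3)
vs Out/r: Lee plays Out → Kai plays D at [Out] → Lee plays r at [Out-D] → (2, -3)
vs Out/s: Lee plays Out → Kai plays D at [Out] → Lee plays s at [Out-D] → (5, -4)
vs Out/q: Lee plays Out → Kai plays D at [Out] → Lee plays q at [Out-D] → (1, 2)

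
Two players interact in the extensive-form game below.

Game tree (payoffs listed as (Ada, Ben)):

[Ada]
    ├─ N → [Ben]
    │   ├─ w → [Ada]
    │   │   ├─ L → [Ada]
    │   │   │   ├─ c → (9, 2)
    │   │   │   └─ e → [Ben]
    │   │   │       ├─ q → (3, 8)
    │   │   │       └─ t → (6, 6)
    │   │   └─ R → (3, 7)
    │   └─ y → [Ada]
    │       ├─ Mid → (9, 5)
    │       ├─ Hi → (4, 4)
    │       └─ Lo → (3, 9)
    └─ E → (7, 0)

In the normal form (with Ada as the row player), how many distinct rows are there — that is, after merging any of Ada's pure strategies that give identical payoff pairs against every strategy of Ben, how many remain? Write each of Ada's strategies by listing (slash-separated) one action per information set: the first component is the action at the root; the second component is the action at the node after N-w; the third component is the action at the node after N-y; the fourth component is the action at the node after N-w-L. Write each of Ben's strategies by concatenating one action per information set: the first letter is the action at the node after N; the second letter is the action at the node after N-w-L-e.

Ada has 24 pure strategies: N/L/Mid/c, N/L/Mid/e, N/L/Hi/c, N/L/Hi/e, N/L/Lo/c, N/L/Lo/e, N/R/Mid/c, N/R/Mid/e, N/R/Hi/c, N/R/Hi/e, N/R/Lo/c, N/R/Lo/e, E/L/Mid/c, E/L/Mid/e, E/L/Hi/c, E/L/Hi/e, E/L/Lo/c, E/L/Lo/e, E/R/Mid/c, E/R/Mid/e, E/R/Hi/c, E/R/Hi/e, E/R/Lo/c, E/R/Lo/e. Columns: wq, wt, yq, yt.
{N/L/Mid/c} → row (9,2) (9,2) (9,5) (9,5)
{N/L/Mid/e} → row (3,8) (6,6) (9,5) (9,5)
{N/L/Hi/c} → row (9,2) (9,2) (4,4) (4,4)
{N/L/Hi/e} → row (3,8) (6,6) (4,4) (4,4)
{N/L/Lo/c} → row (9,2) (9,2) (3,9) (3,9)
{N/L/Lo/e} → row (3,8) (6,6) (3,9) (3,9)
{N/R/Mid/c, N/R/Mid/e} → row (3,7) (3,7) (9,5) (9,5)
{N/R/Hi/c, N/R/Hi/e} → row (3,7) (3,7) (4,4) (4,4)
{N/R/Lo/c, N/R/Lo/e} → row (3,7) (3,7) (3,9) (3,9)
{E/L/Mid/c, E/L/Mid/e, E/L/Hi/c, E/L/Hi/e, E/L/Lo/c, E/L/Lo/e, E/R/Mid/c, E/R/Mid/e, E/R/Hi/c, E/R/Hi/e, E/R/Lo/c, E/R/Lo/e} → row (7,0) (7,0) (7,0) (7,0)
That's 10 distinct rows out of 24 strategies.

10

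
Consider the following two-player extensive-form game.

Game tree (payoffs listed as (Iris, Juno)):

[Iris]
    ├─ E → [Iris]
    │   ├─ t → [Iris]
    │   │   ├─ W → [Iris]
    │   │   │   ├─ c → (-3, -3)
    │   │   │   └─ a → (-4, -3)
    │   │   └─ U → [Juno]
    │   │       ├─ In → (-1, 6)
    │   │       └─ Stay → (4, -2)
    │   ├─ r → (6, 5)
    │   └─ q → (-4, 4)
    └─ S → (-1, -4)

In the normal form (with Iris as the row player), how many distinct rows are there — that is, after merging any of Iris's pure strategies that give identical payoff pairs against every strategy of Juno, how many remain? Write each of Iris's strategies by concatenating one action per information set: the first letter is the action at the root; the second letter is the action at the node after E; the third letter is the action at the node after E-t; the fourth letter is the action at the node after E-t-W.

Iris has 24 pure strategies: EtWc, EtWa, EtUc, EtUa, ErWc, ErWa, ErUc, ErUa, EqWc, EqWa, EqUc, EqUa, StWc, StWa, StUc, StUa, SrWc, SrWa, SrUc, SrUa, SqWc, SqWa, SqUc, SqUa. Columns: In, Stay.
{EtWc} → row (-3,-3) (-3,-3)
{EtWa} → row (-4,-3) (-4,-3)
{EtUc, EtUa} → row (-1,6) (4,-2)
{ErWc, ErWa, ErUc, ErUa} → row (6,5) (6,5)
{EqWc, EqWa, EqUc, EqUa} → row (-4,4) (-4,4)
{StWc, StWa, StUc, StUa, SrWc, SrWa, SrUc, SrUa, SqWc, SqWa, SqUc, SqUa} → row (-1,-4) (-1,-4)
That's 6 distinct rows out of 24 strategies.

6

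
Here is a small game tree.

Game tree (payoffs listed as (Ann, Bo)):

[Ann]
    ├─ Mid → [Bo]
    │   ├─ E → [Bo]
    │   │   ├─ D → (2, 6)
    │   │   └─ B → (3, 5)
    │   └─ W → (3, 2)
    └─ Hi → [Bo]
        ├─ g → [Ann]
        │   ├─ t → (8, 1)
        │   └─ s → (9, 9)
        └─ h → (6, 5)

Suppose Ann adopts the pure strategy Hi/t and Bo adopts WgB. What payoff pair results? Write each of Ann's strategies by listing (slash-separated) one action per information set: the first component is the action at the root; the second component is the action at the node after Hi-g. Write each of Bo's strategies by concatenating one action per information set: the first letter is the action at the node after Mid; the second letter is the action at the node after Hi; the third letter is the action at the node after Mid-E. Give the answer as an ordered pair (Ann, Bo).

(8, 1)

Trace the play path from the root:
  Ann plays Hi
  Bo plays g at [Hi]
  Ann plays t at [Hi-g]
→ terminal payoff (8, 1).
(Bo's choice at the node after Mid is never reached on this path, so it doesn't affect the outcome.)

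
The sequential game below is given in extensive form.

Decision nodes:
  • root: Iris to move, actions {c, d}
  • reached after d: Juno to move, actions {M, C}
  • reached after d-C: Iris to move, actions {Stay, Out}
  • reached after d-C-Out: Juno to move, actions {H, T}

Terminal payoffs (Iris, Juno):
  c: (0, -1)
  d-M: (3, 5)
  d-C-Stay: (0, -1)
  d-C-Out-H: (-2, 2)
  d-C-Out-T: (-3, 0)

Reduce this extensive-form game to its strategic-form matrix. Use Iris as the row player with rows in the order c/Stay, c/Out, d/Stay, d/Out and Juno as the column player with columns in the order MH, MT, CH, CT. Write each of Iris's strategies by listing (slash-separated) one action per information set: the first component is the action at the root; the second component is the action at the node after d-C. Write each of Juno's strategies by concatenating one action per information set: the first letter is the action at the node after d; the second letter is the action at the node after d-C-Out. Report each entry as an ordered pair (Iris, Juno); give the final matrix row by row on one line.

             MH       MT       CH       CT
c/Stay   (0,-1)   (0,-1)   (0,-1)   (0,-1)
 c/Out   (0,-1)   (0,-1)   (0,-1)   (0,-1)
d/Stay    (3,5)    (3,5)   (0,-1)   (0,-1)
 d/Out    (3,5)    (3,5)   (-2,2)   (-3,0)

c/Stay: (0,-1) (0,-1) (0,-1) (0,-1) | c/Out: (0,-1) (0,-1) (0,-1) (0,-1) | d/Stay: (3,5) (3,5) (0,-1) (0,-1) | d/Out: (3,5) (3,5) (-2,2) (-3,0)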